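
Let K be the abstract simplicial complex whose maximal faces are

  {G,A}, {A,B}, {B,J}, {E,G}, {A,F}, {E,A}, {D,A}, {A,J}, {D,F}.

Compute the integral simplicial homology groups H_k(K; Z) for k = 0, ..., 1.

H_0 = Z,  H_1 = Z^3.

We work with the vertex ordering A < B < D < E < F < G < J. The simplices of K, each written with vertices in increasing order, are:

  0-simplices (7): A, B, D, E, F, G, J
  1-simplices (9): AB, AD, AE, AF, AG, AJ, BJ, DF, EG

giving chain groups C_0 ≅ Z^7, C_1 ≅ Z^9.

The boundary map ∂_1: C_1 → C_0 is given by ∂[p,q] = [q] − [p]. For instance
  ∂AJ = J − A.
As a 7×9 matrix over Z this has rank 6, with invariant factors (1,1,1,1,1,1).

Reading off H_k = ker ∂_k / im ∂_{k+1}:

  H_0: rank C_0 − rank ∂_1 = 7 − 6 = 1, and the invariant factors of ∂_1 are all 1, so H_0 = Z.
  H_1: rank ker ∂_1 − rank ∂_2 = (9 − 6) − 0 = 3, and there is no ∂_2, so H_1 = Z^3.

As a check, the Euler characteristic is 7 − 9 = -2, which agrees with 1 − 3 = -2.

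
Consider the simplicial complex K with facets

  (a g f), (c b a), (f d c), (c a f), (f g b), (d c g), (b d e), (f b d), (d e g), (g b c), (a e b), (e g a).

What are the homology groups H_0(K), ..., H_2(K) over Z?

H_0 ≅ Z,  H_1 ≅ Z_2,  H_2 = 0.

Take the total order a < b < c < d < e < f < g on the vertex set. Then K (dimension 2) consists of the simplices:

  0-simplices (7): a, b, c, d, e, f, g
  1-simplices (18): ab, ac, ae, af, ag, bc, bd, be, bf, bg, cd, cf, cg, de, df, dg, eg, fg
  2-simplices (12): abc, abe, acf, aeg, afg, bcg, bde, bdf, bfg, cdf, cdg, deg

Hence C_0 ≅ Z^7, C_1 ≅ Z^18, C_2 ≅ Z^12.

Boundary ∂_1: C_1 → C_0 maps an edge to its endpoints' difference, ∂[p,q] = q − p. For instance
  ∂cf = f − c.
The resulting 7×18 matrix has rank 6, and its Smith normal form has invariant factors (1,1,1,1,1,1).

The boundary map ∂_2: C_2 → C_1 acts by ∂[p,q,r] = [q,r] − [p,r] + [p,q]. For instance
  ∂cdf = df − cf + cd,
  ∂bfg = fg − bg + bf.
The 18×12 boundary matrix has rank 12 and Smith normal form diag(1,1,1,1,1,1,1,1,1,1,1,2).

From H_k ≅ ker(∂_k) / im(∂_{k+1}) we obtain:

  H_0: rank C_0 − rank ∂_1 = 7 − 6 = 1, and the invariant factors of ∂_1 are all 1, so H_0 ≅ Z.
  H_1: rank ker ∂_1 − rank ∂_2 = (18 − 6) − 12 = 0, and ∂_2 has invariant factor 2 > 1, so H_1 ≅ Z_2.
  H_2: rank ker ∂_2 − rank ∂_3 = (12 − 12) − 0 = 0, and there is no ∂_3, so H_2 ≅ 0.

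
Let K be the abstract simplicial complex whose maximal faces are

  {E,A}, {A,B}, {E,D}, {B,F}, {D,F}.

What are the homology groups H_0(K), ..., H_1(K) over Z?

Fix the vertex order A < B < D < E < F and write every simplex with vertices in increasing order. Then dim K = 1 and the simplices of K are:

  0-simplices (5): A, B, D, E, F
  1-simplices (5): AB, AE, BF, DE, DF

giving chain groups C_0 ≅ Z^5, C_1 ≅ Z^5.

∂_1: C_1 → C_0 is given by ∂[p,q] = [q] − [p].
This gives a 5×5 integer matrix of rank 4; reducing to Smith normal form yields diagonal entries (1,1,1,1).

Now H_k = ker ∂_k / im ∂_{k+1}, so:

  H_0: rank C_0 − rank ∂_1 = 5 − 4 = 1, and the invariant factors of ∂_1 are all 1, so H_0 = Z.
  H_1: rank ker ∂_1 − rank ∂_2 = (5 − 4) − 0 = 1, and there is no ∂_2, so H_1 = Z.

H_0 = Z,  H_1 = Z.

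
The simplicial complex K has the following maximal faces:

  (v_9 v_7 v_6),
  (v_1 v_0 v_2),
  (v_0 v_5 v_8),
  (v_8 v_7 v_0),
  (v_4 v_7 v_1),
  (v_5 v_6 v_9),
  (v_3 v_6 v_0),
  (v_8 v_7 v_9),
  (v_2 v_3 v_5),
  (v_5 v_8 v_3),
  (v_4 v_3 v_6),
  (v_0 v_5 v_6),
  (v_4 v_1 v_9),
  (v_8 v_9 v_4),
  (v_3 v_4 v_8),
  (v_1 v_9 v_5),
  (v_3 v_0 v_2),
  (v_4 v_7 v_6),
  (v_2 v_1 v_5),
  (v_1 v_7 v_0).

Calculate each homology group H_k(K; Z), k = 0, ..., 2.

Order the vertices as v_0 < v_1 < v_2 < v_3 < v_4 < v_5 < v_6 < v_7 < v_8 < v_9. Listing each simplex with vertices in this order, K has dimension 2 with simplices:

  0-simplices (10): [v_0], [v_1], [v_2], [v_3], [v_4], [v_5], [v_6], [v_7], [v_8], [v_9]
  1-simplices (30): (30 of them)
  2-simplices (20): (20 of them)

giving chain groups C_0 ≅ Z^10, C_1 ≅ Z^30, C_2 ≅ Z^20.

Boundary ∂_1: C_1 → C_0 is given by ∂[p,q] = [q] − [p].
As a 10×30 matrix over Z this has rank 9, with invariant factors (1,1,1,1,1,1,1,1,1).

The boundary map ∂_2: C_2 → C_1 acts by ∂[p,q,r] = [q,r] − [p,r] + [p,q]. For instance
  ∂[v_1,v_2,v_5] = [v_2,v_5] − [v_1,v_5] + [v_1,v_2],
  ∂[v_4,v_8,v_9] = [v_8,v_9] − [v_4,v_9] + [v_4,v_8].
As a 30×20 matrix over Z this has rank 20, with invariant factors (1,1,1,1,1,1,1,1,1,1,1,1,1,1,1,1,1,1,1,2).

From H_k ≅ ker(∂_k) / im(∂_{k+1}) we obtain:

  H_0: rank C_0 − rank ∂_1 = 10 − 9 = 1, and the invariant factors of ∂_1 are all 1, so H_0 ≅ Z.
  H_1: rank ker ∂_1 − rank ∂_2 = (30 − 9) − 20 = 1, and ∂_2 has invariant factor 2 > 1, so H_1 ≅ Z ⊕ Z/2.
  H_2: rank ker ∂_2 − rank ∂_3 = (20 − 20) − 0 = 0, and there is no ∂_3, so H_2 ≅ 0.

H_0 ≅ Z,  H_1 ≅ Z ⊕ Z/2,  H_2 = 0.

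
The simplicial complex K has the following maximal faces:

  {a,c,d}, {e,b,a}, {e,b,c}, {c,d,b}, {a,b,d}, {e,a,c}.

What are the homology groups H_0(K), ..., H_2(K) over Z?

Fix the vertex order a < b < c < d < e and write every simplex with vertices in increasing order. Then dim K = 2 and the simplices of K are:

  0-simplices (5): a, b, c, d, e
  1-simplices (9): ab, ac, ad, ae, bc, bd, be, cd, ce
  2-simplices (6): abd, abe, acd, ace, bcd, bce

Hence C_0 ≅ Z^5, C_1 ≅ Z^9, C_2 ≅ Z^6.

∂_1: C_1 → C_0 is given by ∂[p,q] = [q] − [p]. For instance
  ∂ad = d − a.
This gives a 5×9 integer matrix of rank 4; reducing to Smith normal form yields diagonal entries (1,1,1,1).

The boundary map ∂_2: C_2 → C_1 acts by ∂[p,q,r] = [q,r] − [p,r] + [p,q]. For instance
  ∂bcd = cd − bd + bc,
  ∂bce = ce − be + bc.
The resulting 9×6 matrix has rank 5, and its Smith normal form has invariant factors (1,1,1,1,1).

Now H_k = ker ∂_k / im ∂_{k+1}, so:

  H_0: rank C_0 − rank ∂_1 = 5 − 4 = 1, and the invariant factors of ∂_1 are all 1, so H_0 ≅ Z.
  H_1: rank ker ∂_1 − rank ∂_2 = (9 − 4) − 5 = 0, and the invariant factors of ∂_2 are all 1, so H_1 ≅ 0.
  H_2: rank ker ∂_2 − rank ∂_3 = (6 − 5) − 0 = 1, and there is no ∂_3, so H_2 ≅ Z.

As a check, the Euler characteristic is 5 − 9 + 6 = 2, which agrees with 1 − 0 + 1 = 2.

H_0 ≅ Z,  H_1 = 0,  H_2 ≅ Z.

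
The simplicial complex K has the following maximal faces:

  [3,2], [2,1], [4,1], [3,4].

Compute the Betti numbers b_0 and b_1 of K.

We work with the vertex ordering 1 < 2 < 3 < 4. The simplices of K, each written with vertices in increasing order, are:

  0-simplices (4): [1], [2], [3], [4]
  1-simplices (4): [1,2], [1,4], [2,3], [3,4]

Hence C_0 ≅ Z^4, C_1 ≅ Z^4.

The boundary map ∂_1: C_1 → C_0 maps an edge to its endpoints' difference, ∂[p,q] = q − p.
This gives a 4×4 integer matrix of rank 3; reducing to Smith normal form yields diagonal entries (1,1,1).

Reading off H_k = ker ∂_k / im ∂_{k+1}:

  H_0: rank C_0 − rank ∂_1 = 4 − 3 = 1, and the invariant factors of ∂_1 are all 1, so H_0 ≅ Z.
  H_1: rank ker ∂_1 − rank ∂_2 = (4 − 3) − 0 = 1, and there is no ∂_2, so H_1 ≅ Z.

(K is a triangulation of the circle S^1.)

Hence the Betti numbers are b_0 = 1, b_1 = 1.

b_0 = 1, b_1 = 1.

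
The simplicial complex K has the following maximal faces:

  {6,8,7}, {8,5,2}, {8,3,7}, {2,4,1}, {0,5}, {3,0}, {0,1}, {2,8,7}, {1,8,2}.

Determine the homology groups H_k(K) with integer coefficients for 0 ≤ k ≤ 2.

K has 9 vertices, 16 edges, 6 triangles.
rank ∂_0 = 0, rank ∂_1 = 8 ⇒ b_0 = 9 − 0 − 8 = 1; all invariant factors of ∂_1 are 1 so no torsion. So H_0 ≅ Z.
rank ∂_1 = 8, rank ∂_2 = 6 ⇒ b_1 = 16 − 8 − 6 = 2; all invariant factors of ∂_2 are 1 so no torsion. So H_1 ≅ Z^2.
rank ∂_2 = 6, rank ∂_3 = 0 ⇒ b_2 = 6 − 6 − 0 = 0. So H_2 ≅ 0.

H_0 = Z,  H_1 = Z^2,  H_2 = 0.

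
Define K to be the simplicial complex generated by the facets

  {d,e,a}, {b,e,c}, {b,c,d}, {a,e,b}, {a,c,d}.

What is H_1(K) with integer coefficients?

Take the total order a < b < c < d < e on the vertex set. Then K (dimension 2) consists of the simplices:

  0-simplices (5): a, b, c, d, e
  1-simplices (10): ab, ac, ad, ae, bc, bd, be, cd, ce, de
  2-simplices (5): abe, acd, ade, bcd, bce

so the chain groups are C_0 ≅ Z^5, C_1 ≅ Z^10, C_2 ≅ Z^5.

Boundary ∂_1: C_1 → C_0 maps an edge to its endpoints' difference, ∂[p,q] = q − p.
As a 5×10 matrix over Z this has rank 4, with invariant factors (1,1,1,1).

Boundary ∂_2: C_2 → C_1 maps a triangle to the signed sum of its edges. For instance
  ∂ade = de − ae + ad,
  ∂acd = cd − ad + ac.
This gives a 10×5 integer matrix of rank 5; reducing to Smith normal form yields diagonal entries (1,1,1,1,1).

Computing H_k = (kernel of ∂_k) / (image of ∂_{k+1}):

  H_1: rank ker ∂_1 − rank ∂_2 = (10 − 4) − 5 = 1, and the invariant factors of ∂_2 are all 1, so H_1 ≅ Z.

(K is a triangulation of the Möbius band.)

H_1 ≅ Z.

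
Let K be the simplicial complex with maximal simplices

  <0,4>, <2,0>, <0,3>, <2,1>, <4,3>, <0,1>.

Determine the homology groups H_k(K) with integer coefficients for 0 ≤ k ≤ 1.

H_0 = Z,  H_1 = Z^2.

K has 5 vertices, 6 edges.
rank ∂_0 = 0, rank ∂_1 = 4 ⇒ b_0 = 5 − 0 − 4 = 1; all invariant factors of ∂_1 are 1 so no torsion. So H_0 = Z.
rank ∂_1 = 4, rank ∂_2 = 0 ⇒ b_1 = 6 − 4 − 0 = 2. So H_1 = Z^2.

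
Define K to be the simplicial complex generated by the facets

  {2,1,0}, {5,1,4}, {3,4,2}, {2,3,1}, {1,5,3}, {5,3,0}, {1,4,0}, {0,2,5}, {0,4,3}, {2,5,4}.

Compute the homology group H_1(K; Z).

Order the vertices as 0 < 1 < 2 < 3 < 4 < 5. Listing each simplex with vertices in this order, K has dimension 2 with simplices:

  0-simplices (6): [0], [1], [2], [3], [4], [5]
  1-simplices (15): [0,1], [0,2], [0,3], [0,4], [0,5], [1,2], [1,3], [1,4], [1,5], [2,3], [2,4], [2,5], [3,4], [3,5], [4,5]
  2-simplices (10): [0,1,2], [0,1,4], [0,2,5], [0,3,4], [0,3,5], [1,2,3], [1,3,5], [1,4,5], [2,3,4], [2,4,5]

so the chain groups are C_0 ≅ Z^6, C_1 ≅ Z^15, C_2 ≅ Z^10.

∂_1: C_1 → C_0 sends each edge [p,q] (with p < q) to q − p.
The resulting 6×15 matrix has rank 5, and its Smith normal form has invariant factors (1,1,1,1,1).

Boundary ∂_2: C_2 → C_1 maps a triangle to the signed sum of its edges. For instance
  ∂[0,1,2] = [1,2] − [0,2] + [0,1],
  ∂[0,1,4] = [1,4] − [0,4] + [0,1].
As a 15×10 matrix over Z this has rank 10, with invariant factors (1,1,1,1,1,1,1,1,1,2).

Now H_k = ker ∂_k / im ∂_{k+1}, so:

  H_1: rank ker ∂_1 − rank ∂_2 = (15 − 5) − 10 = 0, and ∂_2 has invariant factor 2 > 1, so H_1 = Z/2Z.

H_1 ≅ Z/2Z.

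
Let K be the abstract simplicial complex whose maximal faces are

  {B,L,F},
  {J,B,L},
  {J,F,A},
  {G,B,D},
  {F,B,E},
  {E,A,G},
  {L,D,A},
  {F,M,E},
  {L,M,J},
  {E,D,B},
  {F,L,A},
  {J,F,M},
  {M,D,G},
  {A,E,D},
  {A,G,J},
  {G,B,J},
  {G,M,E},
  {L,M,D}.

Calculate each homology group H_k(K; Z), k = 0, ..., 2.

Order the vertices as A < B < D < E < F < G < J < L < M. Listing each simplex with vertices in this order, K has dimension 2 with simplices:

  0-simplices (9): A, B, D, E, F, G, J, L, M
  1-simplices (27): AD, AE, AF, AG, AJ, AL, BD, BE, BF, BG, BJ, BL, DE, DG, DL, DM, EF, EG, EM, FJ, FL, FM, GJ, GM, JL, JM, LM
  2-simplices (18): ADE, ADL, AEG, AFJ, AFL, AGJ, BDE, BDG, BEF, BFL, BGJ, BJL, DGM, DLM, EFM, EGM, FJM, JLM

giving chain groups C_0 ≅ Z^9, C_1 ≅ Z^27, C_2 ≅ Z^18.

Boundary ∂_1: C_1 → C_0 sends each edge [p,q] (with p < q) to q − p. For instance
  ∂BL = L − B.
The resulting 9×27 matrix has rank 8, and its Smith normal form has invariant factors (1,1,1,1,1,1,1,1).

Boundary ∂_2: C_2 → C_1 maps a triangle to the signed sum of its edges. For instance
  ∂AGJ = GJ − AJ + AG,
  ∂BJL = JL − BL + BJ.
This gives a 27×18 integer matrix of rank 18; reducing to Smith normal form yields diagonal entries (1,1,1,1,1,1,1,1,1,1,1,1,1,1,1,1,1,2).

Reading off H_k = ker ∂_k / im ∂_{k+1}:

  H_0: rank C_0 − rank ∂_1 = 9 − 8 = 1, and the invariant factors of ∂_1 are all 1, so H_0 = Z.
  H_1: rank ker ∂_1 − rank ∂_2 = (27 − 8) − 18 = 1, and ∂_2 has invariant factor 2 > 1, so H_1 = Z ⊕ Z/2Z.
  H_2: rank ker ∂_2 − rank ∂_3 = (18 − 18) − 0 = 0, and there is no ∂_3, so H_2 = 0.

H_0 ≅ Z,  H_1 ≅ Z ⊕ Z/2Z,  H_2 = 0.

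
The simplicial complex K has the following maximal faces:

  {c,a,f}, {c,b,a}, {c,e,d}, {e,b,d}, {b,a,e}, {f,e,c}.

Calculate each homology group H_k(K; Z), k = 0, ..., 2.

H_0 = Z,  H_1 = Z,  H_2 = 0.

Fix the vertex order a < b < c < d < e < f and write every simplex with vertices in increasing order. Then dim K = 2 and the simplices of K are:

  0-simplices (6): a, b, c, d, e, f
  1-simplices (12): ab, ac, ae, af, bc, bd, be, cd, ce, cf, de, ef
  2-simplices (6): abc, abe, acf, bde, cde, cef

Hence C_0 ≅ Z^6, C_1 ≅ Z^12, C_2 ≅ Z^6.

Boundary ∂_1: C_1 → C_0 sends each edge [p,q] (with p < q) to q − p. For instance
  ∂ef = f − e.
The resulting 6×12 matrix has rank 5, and its Smith normal form has invariant factors (1,1,1,1,1).

∂_2: C_2 → C_1 sends each 2-simplex [p,q,r] to [q,r] − [p,r] + [p,q]. For instance
  ∂cde = de − ce + cd,
  ∂acf = cf − af + ac.
The resulting 12×6 matrix has rank 6, and its Smith normal form has invariant factors (1,1,1,1,1,1).

Now H_k = ker ∂_k / im ∂_{k+1}, so:

  H_0: rank C_0 − rank ∂_1 = 6 − 5 = 1, and the invariant factors of ∂_1 are all 1, so H_0 = Z.
  H_1: rank ker ∂_1 − rank ∂_2 = (12 − 5) − 6 = 1, and the invariant factors of ∂_2 are all 1, so H_1 = Z.
  H_2: rank ker ∂_2 − rank ∂_3 = (6 − 6) − 0 = 0, and there is no ∂_3, so H_2 = 0.

As a check, the Euler characteristic is 6 − 12 + 6 = 0, which agrees with 1 − 1 + 0 = 0.
(K is a triangulation of the cylinder S^1 x I.)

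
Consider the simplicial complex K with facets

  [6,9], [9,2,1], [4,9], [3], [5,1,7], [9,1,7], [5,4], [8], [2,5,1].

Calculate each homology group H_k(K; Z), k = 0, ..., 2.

K has 9 vertices, 11 edges, 4 triangles.
rank ∂_0 = 0, rank ∂_1 = 6 ⇒ b_0 = 9 − 0 − 6 = 3; all invariant factors of ∂_1 are 1 so no torsion. So H_0 = Z^3.
rank ∂_1 = 6, rank ∂_2 = 4 ⇒ b_1 = 11 − 6 − 4 = 1; all invariant factors of ∂_2 are 1 so no torsion. So H_1 = Z.
rank ∂_2 = 4, rank ∂_3 = 0 ⇒ b_2 = 4 − 4 − 0 = 0. So H_2 = 0.

H_0 = Z^3,  H_1 = Z,  H_2 = 0.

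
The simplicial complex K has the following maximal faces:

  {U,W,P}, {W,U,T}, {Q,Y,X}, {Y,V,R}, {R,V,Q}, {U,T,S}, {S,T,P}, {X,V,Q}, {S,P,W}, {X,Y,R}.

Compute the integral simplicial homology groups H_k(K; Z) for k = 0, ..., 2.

H_0 ≅ Z^2,  H_1 ≅ Z^2,  H_2 = 0.

Take the total order P < Q < R < S < T < U < V < W < X < Y on the vertex set. Then K (dimension 2) consists of the simplices:

  0-simplices (10): P, Q, R, S, T, U, V, W, X, Y
  1-simplices (20): PS, PT, PU, PW, QR, QV, QX, QY, RV, RX, RY, ST, SU, SW, TU, TW, UW, VX, VY, XY
  2-simplices (10): PST, PSW, PUW, QRV, QVX, QXY, RVY, RXY, STU, TUW

Hence C_0 ≅ Z^10, C_1 ≅ Z^20, C_2 ≅ Z^10.

∂_1: C_1 → C_0 is given by ∂[p,q] = [q] − [p].
The resulting 10×20 matrix has rank 8, and its Smith normal form has invariant factors (1,1,1,1,1,1,1,1).

The boundary map ∂_2: C_2 → C_1 maps a triangle to the signed sum of its edges. For instance
  ∂QXY = XY − QY + QX,
  ∂RXY = XY − RY + RX.
The resulting 20×10 matrix has rank 10, and its Smith normal form has invariant factors (1,1,1,1,1,1,1,1,1,1).

Reading off H_k = ker ∂_k / im ∂_{k+1}:

  H_0: rank C_0 − rank ∂_1 = 10 − 8 = 2, and the invariant factors of ∂_1 are all 1, so H_0 ≅ Z^2.
  H_1: rank ker ∂_1 − rank ∂_2 = (20 − 8) − 10 = 2, and the invariant factors of ∂_2 are all 1, so H_1 ≅ Z^2.
  H_2: rank ker ∂_2 − rank ∂_3 = (10 − 10) − 0 = 0, and there is no ∂_3, so H_2 ≅ 0.

(K is a triangulation of the disjoint union of the Möbius band and the Möbius band.)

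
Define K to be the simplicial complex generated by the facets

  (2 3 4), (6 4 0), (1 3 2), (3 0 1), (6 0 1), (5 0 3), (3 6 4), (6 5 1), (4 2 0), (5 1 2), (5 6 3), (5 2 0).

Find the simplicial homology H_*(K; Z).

Take the total order 0 < 1 < 2 < 3 < 4 < 5 < 6 on the vertex set. Then K (dimension 2) consists of the simplices:

  0-simplices (7): [0], [1], [2], [3], [4], [5], [6]
  1-simplices (18): [0,1], [0,2], [0,3], [0,4], [0,5], [0,6], [1,2], [1,3], [1,5], [1,6], [2,3], [2,4], [2,5], [3,4], [3,5], [3,6], [4,6], [5,6]
  2-simplices (12): [0,1,3], [0,1,6], [0,2,4], [0,2,5], [0,3,5], [0,4,6], [1,2,3], [1,2,5], [1,5,6], [2,3,4], [3,4,6], [3,5,6]

giving chain groups C_0 ≅ Z^7, C_1 ≅ Z^18, C_2 ≅ Z^12.

∂_1: C_1 → C_0 sends each edge [p,q] (with p < q) to q − p.
The 7×18 boundary matrix has rank 6 and Smith normal form diag(1,1,1,1,1,1).

The boundary map ∂_2: C_2 → C_1 sends each 2-simplex [p,q,r] to [q,r] − [p,r] + [p,q]. For instance
  ∂[1,5,6] = [5,6] − [1,6] + [1,5],
  ∂[3,5,6] = [5,6] − [3,6] + [3,5].
As a 18×12 matrix over Z this has rank 12, with invariant factors (1,1,1,1,1,1,1,1,1,1,1,2).

From H_k ≅ ker(∂_k) / im(∂_{k+1}) we obtain:

  H_0: rank C_0 − rank ∂_1 = 7 − 6 = 1, and the invariant factors of ∂_1 are all 1, so H_0 = Z.
  H_1: rank ker ∂_1 − rank ∂_2 = (18 − 6) − 12 = 0, and ∂_2 has invariant factor 2 > 1, so H_1 = Z/2.
  H_2: rank ker ∂_2 − rank ∂_3 = (12 − 12) − 0 = 0, and there is no ∂_3, so H_2 = 0.

H_0 = Z,  H_1 = Z/2,  H_2 = 0.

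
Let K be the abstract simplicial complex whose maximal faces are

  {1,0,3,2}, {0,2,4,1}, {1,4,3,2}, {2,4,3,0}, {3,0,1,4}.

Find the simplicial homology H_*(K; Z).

H_0 = Z,  H_1 = 0,  H_2 = 0,  H_3 = Z.

Order the vertices as 0 < 1 < 2 < 3 < 4. Listing each simplex with vertices in this order, K has dimension 3 with simplices:

  0-simplices (5): [0], [1], [2], [3], [4]
  1-simplices (10): [0,1], [0,2], [0,3], [0,4], [1,2], [1,3], [1,4], [2,3], [2,4], [3,4]
  2-simplices (10): [0,1,2], [0,1,3], [0,1,4], [0,2,3], [0,2,4], [0,3,4], [1,2,3], [1,2,4], [1,3,4], [2,3,4]
  3-simplices (5): [0,1,2,3], [0,1,2,4], [0,1,3,4], [0,2,3,4], [1,2,3,4]

so the chain groups are C_0 ≅ Z^5, C_1 ≅ Z^10, C_2 ≅ Z^10, C_3 ≅ Z^5.

The boundary map ∂_1: C_1 → C_0 sends each edge [p,q] (with p < q) to q − p. For instance
  ∂[1,3] = [3] − [1].
The resulting 5×10 matrix has rank 4, and its Smith normal form has invariant factors (1,1,1,1).

∂_2: C_2 → C_1 sends each 2-simplex [p,q,r] to [q,r] − [p,r] + [p,q]. For instance
  ∂[1,2,3] = [2,3] − [1,3] + [1,2],
  ∂[1,3,4] = [3,4] − [1,4] + [1,3].
The 10×10 boundary matrix has rank 6 and Smith normal form diag(1,1,1,1,1,1).

∂_3: C_3 → C_2 sends each 3-simplex σ to the alternating sum Σ_i (−1)^i (σ with its i-th vertex removed). For instance
  ∂[0,1,3,4] = [1,3,4] − [0,3,4] + [0,1,4] − [0,1,3],
  ∂[0,1,2,3] = [1,2,3] − [0,2,3] + [0,1,3] − [0,1,2].
The resulting 10×5 matrix has rank 4, and its Smith normal form has invariant factors (1,1,1,1).

Now H_k = ker ∂_k / im ∂_{k+1}, so:

  H_0: rank C_0 − rank ∂_1 = 5 − 4 = 1, and the invariant factors of ∂_1 are all 1, so H_0 = Z.
  H_1: rank ker ∂_1 − rank ∂_2 = (10 − 4) − 6 = 0, and the invariant factors of ∂_2 are all 1, so H_1 = 0.
  H_2: rank ker ∂_2 − rank ∂_3 = (10 − 6) − 4 = 0, and the invariant factors of ∂_3 are all 1, so H_2 = 0.
  H_3: rank ker ∂_3 − rank ∂_4 = (5 − 4) − 0 = 1, and there is no ∂_4, so H_3 = Z.

As a check, the Euler characteristic is 5 − 10 + 10 − 5 = 0, which agrees with 1 − 0 + 0 − 1 = 0.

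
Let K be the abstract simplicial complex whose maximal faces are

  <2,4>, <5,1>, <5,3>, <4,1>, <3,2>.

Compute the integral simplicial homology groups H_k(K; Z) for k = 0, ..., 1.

H_0 ≅ Z,  H_1 ≅ Z.

Order the vertices as 1 < 2 < 3 < 4 < 5. Listing each simplex with vertices in this order, K has dimension 1 with simplices:

  0-simplices (5): [1], [2], [3], [4], [5]
  1-simplices (5): [1,4], [1,5], [2,3], [2,4], [3,5]

Hence C_0 ≅ Z^5, C_1 ≅ Z^5.

∂_1: C_1 → C_0 is given by ∂[p,q] = [q] − [p]. For instance
  ∂[2,4] = [4] − [2].
The resulting 5×5 matrix has rank 4, and its Smith normal form has invariant factors (1,1,1,1).

Now H_k = ker ∂_k / im ∂_{k+1}, so:

  H_0: rank C_0 − rank ∂_1 = 5 − 4 = 1, and the invariant factors of ∂_1 are all 1, so H_0 ≅ Z.
  H_1: rank ker ∂_1 − rank ∂_2 = (5 − 4) − 0 = 1, and there is no ∂_2, so H_1 ≅ Z.

(K is a triangulation of the circle S^1.)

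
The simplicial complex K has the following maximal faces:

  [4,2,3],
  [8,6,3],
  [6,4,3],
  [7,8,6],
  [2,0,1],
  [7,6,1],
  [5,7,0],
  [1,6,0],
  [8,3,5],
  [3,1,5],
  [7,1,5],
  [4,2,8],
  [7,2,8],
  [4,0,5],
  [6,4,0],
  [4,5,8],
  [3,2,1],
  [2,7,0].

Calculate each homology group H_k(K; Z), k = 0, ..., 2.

H_0 = Z,  H_1 = Z ⊕ Z/2,  H_2 = 0.

K has 9 vertices, 27 edges, 18 triangles.
rank ∂_0 = 0, rank ∂_1 = 8 ⇒ b_0 = 9 − 0 − 8 = 1; all invariant factors of ∂_1 are 1 so no torsion. So H_0 ≅ Z.
rank ∂_1 = 8, rank ∂_2 = 18 ⇒ b_1 = 27 − 8 − 18 = 1; ∂_2 has invariant factor(s) [2] giving torsion. So H_1 ≅ Z ⊕ Z/2.
rank ∂_2 = 18, rank ∂_3 = 0 ⇒ b_2 = 18 − 18 − 0 = 0. So H_2 ≅ 0.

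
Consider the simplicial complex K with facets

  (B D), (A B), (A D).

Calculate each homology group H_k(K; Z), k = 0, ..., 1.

We work with the vertex ordering A < B < D. The simplices of K, each written with vertices in increasing order, are:

  0-simplices (3): A, B, D
  1-simplices (3): AB, AD, BD

so the chain groups are C_0 ≅ Z^3, C_1 ≅ Z^3.

∂_1: C_1 → C_0 sends each edge [p,q] (with p < q) to q − p. For instance
  ∂BD = D − B.
The resulting 3×3 matrix has rank 2, and its Smith normal form has invariant factors (1,1).

Now H_k = ker ∂_k / im ∂_{k+1}, so:

  H_0: rank C_0 − rank ∂_1 = 3 − 2 = 1, and the invariant factors of ∂_1 are all 1, so H_0 ≅ Z.
  H_1: rank ker ∂_1 − rank ∂_2 = (3 − 2) − 0 = 1, and there is no ∂_2, so H_1 ≅ Z.

(K is a triangulation of the circle S^1.)

H_0 ≅ Z,  H_1 ≅ Z.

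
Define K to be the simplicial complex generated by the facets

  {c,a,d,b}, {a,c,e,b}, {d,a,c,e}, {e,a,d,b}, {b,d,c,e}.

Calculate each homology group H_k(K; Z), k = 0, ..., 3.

H_0 ≅ Z,  H_1 = 0,  H_2 = 0,  H_3 ≅ Z.

Fix the vertex order a < b < c < d < e and write every simplex with vertices in increasing order. Then dim K = 3 and the simplices of K are:

  0-simplices (5): a, b, c, d, e
  1-simplices (10): ab, ac, ad, ae, bc, bd, be, cd, ce, de
  2-simplices (10): abc, abd, abe, acd, ace, ade, bcd, bce, bde, cde
  3-simplices (5): abcd, abce, abde, acde, bcde

Hence C_0 ≅ Z^5, C_1 ≅ Z^10, C_2 ≅ Z^10, C_3 ≅ Z^5.

Boundary ∂_1: C_1 → C_0 sends each edge [p,q] (with p < q) to q − p. For instance
  ∂cd = d − c.
The resulting 5×10 matrix has rank 4, and its Smith normal form has invariant factors (1,1,1,1).

Boundary ∂_2: C_2 → C_1 maps a triangle to the signed sum of its edges. For instance
  ∂bce = ce − be + bc,
  ∂ade = de − ae + ad.
As a 10×10 matrix over Z this has rank 6, with invariant factors (1,1,1,1,1,1).

Boundary ∂_3: C_3 → C_2 sends each 3-simplex σ to the alternating sum Σ_i (−1)^i (σ with its i-th vertex removed). For instance
  ∂abde = bde − ade + abe − abd,
  ∂abcd = bcd − acd + abd − abc.
As a 10×5 matrix over Z this has rank 4, with invariant factors (1,1,1,1).

From H_k ≅ ker(∂_k) / im(∂_{k+1}) we obtain:

  H_0: rank C_0 − rank ∂_1 = 5 − 4 = 1, and the invariant factors of ∂_1 are all 1, so H_0 ≅ Z.
  H_1: rank ker ∂_1 − rank ∂_2 = (10 − 4) − 6 = 0, and the invariant factors of ∂_2 are all 1, so H_1 ≅ 0.
  H_2: rank ker ∂_2 − rank ∂_3 = (10 − 6) − 4 = 0, and the invariant factors of ∂_3 are all 1, so H_2 ≅ 0.
  H_3: rank ker ∂_3 − rank ∂_4 = (5 − 4) − 0 = 1, and there is no ∂_4, so H_3 ≅ Z.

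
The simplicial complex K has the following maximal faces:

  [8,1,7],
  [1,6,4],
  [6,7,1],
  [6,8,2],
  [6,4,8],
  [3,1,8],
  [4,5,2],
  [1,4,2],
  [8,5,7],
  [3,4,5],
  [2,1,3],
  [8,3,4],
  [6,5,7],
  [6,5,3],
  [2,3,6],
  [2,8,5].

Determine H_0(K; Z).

Take the total order 1 < 2 < 3 < 4 < 5 < 6 < 7 < 8 on the vertex set. Then K (dimension 2) consists of the simplices:

  0-simplices (8): [1], [2], [3], [4], [5], [6], [7], [8]
  1-simplices (24): (24 of them)
  2-simplices (16): [1,2,3], [1,2,4], [1,3,8], [1,4,6], [1,6,7], [1,7,8], [2,3,6], [2,4,5], [2,5,8], [2,6,8], [3,4,5], [3,4,8], [3,5,6], [4,6,8], [5,6,7], [5,7,8]

giving chain groups C_0 ≅ Z^8, C_1 ≅ Z^24, C_2 ≅ Z^16.

The boundary map ∂_1: C_1 → C_0 is given by ∂[p,q] = [q] − [p]. For instance
  ∂[1,6] = [6] − [1].
The 8×24 boundary matrix has rank 7 and Smith normal form diag(1,1,1,1,1,1,1).

∂_2: C_2 → C_1 sends each 2-simplex [p,q,r] to [q,r] − [p,r] + [p,q]. For instance
  ∂[1,3,8] = [3,8] − [1,8] + [1,3],
  ∂[5,6,7] = [6,7] − [5,7] + [5,6].
The 24×16 boundary matrix has rank 15 and Smith normal form diag(1,1,1,1,1,1,1,1,1,1,1,1,1,1,1).

Now H_k = ker ∂_k / im ∂_{k+1}, so:

  H_0: rank C_0 − rank ∂_1 = 8 − 7 = 1, and the invariant factors of ∂_1 are all 1, so H_0 ≅ Z.

(K is a triangulation of the torus T^2.)

H_0 ≅ Z.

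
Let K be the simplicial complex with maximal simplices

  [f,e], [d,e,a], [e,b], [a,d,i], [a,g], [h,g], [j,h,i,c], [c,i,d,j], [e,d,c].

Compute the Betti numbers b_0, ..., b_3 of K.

b_0 = 1, b_1 = 1, b_2 = 0, b_3 = 0.

We work with the vertex ordering a < b < c < d < e < f < g < h < i < j. The simplices of K, each written with vertices in increasing order, are:

  0-simplices (10): a, b, c, d, e, f, g, h, i, j
  1-simplices (18): ad, ae, ag, ai, be, cd, ce, ch, ci, cj, de, di, dj, ef, gh, hi, hj, ij
  2-simplices (10): ade, adi, cde, cdi, cdj, chi, chj, cij, dij, hij
  3-simplices (2): cdij, chij

giving chain groups C_0 ≅ Z^10, C_1 ≅ Z^18, C_2 ≅ Z^10, C_3 ≅ Z^2.

The boundary map ∂_1: C_1 → C_0 sends each edge [p,q] (with p < q) to q − p.
This gives a 10×18 integer matrix of rank 9; reducing to Smith normal form yields diagonal entries (1,1,1,1,1,1,1,1,1).

The boundary map ∂_2: C_2 → C_1 acts by ∂[p,q,r] = [q,r] − [p,r] + [p,q]. For instance
  ∂ade = de − ae + ad,
  ∂chi = hi − ci + ch.
The 18×10 boundary matrix has rank 8 and Smith normal form diag(1,1,1,1,1,1,1,1).

The boundary map ∂_3: C_3 → C_2 sends each 3-simplex σ to the alternating sum Σ_i (−1)^i (σ with its i-th vertex removed). For instance
  ∂cdij = dij − cij + cdj − cdi,
  ∂chij = hij − cij + chj − chi.
This gives a 10×2 integer matrix of rank 2; reducing to Smith normal form yields diagonal entries (1,1).

Reading off H_k = ker ∂_k / im ∂_{k+1}:

  H_0: rank C_0 − rank ∂_1 = 10 − 9 = 1, and the invariant factors of ∂_1 are all 1, so H_0 = Z.
  H_1: rank ker ∂_1 − rank ∂_2 = (18 − 9) − 8 = 1, and the invariant factors of ∂_2 are all 1, so H_1 = Z.
  H_2: rank ker ∂_2 − rank ∂_3 = (10 − 8) − 2 = 0, and the invariant factors of ∂_3 are all 1, so H_2 = 0.
  H_3: rank ker ∂_3 − rank ∂_4 = (2 − 2) − 0 = 0, and there is no ∂_4, so H_3 = 0.

Hence the Betti numbers are b_0 = 1, b_1 = 1, b_2 = 0, b_3 = 0.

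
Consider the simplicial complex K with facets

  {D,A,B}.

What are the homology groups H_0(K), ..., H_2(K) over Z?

Take the total order A < B < D on the vertex set. Then K (dimension 2) consists of the simplices:

  0-simplices (3): A, B, D
  1-simplices (3): AB, AD, BD
  2-simplices (1): ABD

so the chain groups are C_0 ≅ Z^3, C_1 ≅ Z^3, C_2 ≅ Z^1.

Boundary ∂_1: C_1 → C_0 is given by ∂[p,q] = [q] − [p]. For instance
  ∂BD = D − B.
As a 3×3 matrix over Z this has rank 2, with invariant factors (1,1).

Boundary ∂_2: C_2 → C_1 sends each 2-simplex [p,q,r] to [q,r] − [p,r] + [p,q]. For instance
  ∂ABD = BD − AD + AB.
The 3×1 boundary matrix has rank 1 and Smith normal form diag(1).

From H_k ≅ ker(∂_k) / im(∂_{k+1}) we obtain:

  H_0: rank C_0 − rank ∂_1 = 3 − 2 = 1, and the invariant factors of ∂_1 are all 1, so H_0 ≅ Z.
  H_1: rank ker ∂_1 − rank ∂_2 = (3 − 2) − 1 = 0, and the invariant factors of ∂_2 are all 1, so H_1 ≅ 0.
  H_2: rank ker ∂_2 − rank ∂_3 = (1 − 1) − 0 = 0, and there is no ∂_3, so H_2 ≅ 0.

(K is a triangulation of the 2-simplex.)

H_0 ≅ Z,  H_1 = 0,  H_2 = 0.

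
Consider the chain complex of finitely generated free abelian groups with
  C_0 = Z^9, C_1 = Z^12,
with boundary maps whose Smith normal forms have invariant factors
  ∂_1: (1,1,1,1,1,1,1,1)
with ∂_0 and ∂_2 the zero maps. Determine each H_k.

H_0 = Z,  H_1 = Z^4.

H_0: b_0 = 9 − 0 − 8 = 1; torsion from ∂_1 factors > 1: none. So H_0 = Z.
H_1: b_1 = 12 − 8 − 0 = 4; torsion from ∂_2 factors > 1: none. So H_1 = Z^4.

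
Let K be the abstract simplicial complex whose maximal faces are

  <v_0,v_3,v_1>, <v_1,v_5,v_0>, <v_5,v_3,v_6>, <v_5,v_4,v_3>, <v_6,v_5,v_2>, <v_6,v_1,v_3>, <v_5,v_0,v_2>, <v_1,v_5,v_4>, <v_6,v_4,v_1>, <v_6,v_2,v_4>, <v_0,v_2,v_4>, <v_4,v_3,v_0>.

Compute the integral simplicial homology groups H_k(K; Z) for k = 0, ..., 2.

Take the total order v_0 < v_1 < v_2 < v_3 < v_4 < v_5 < v_6 on the vertex set. Then K (dimension 2) consists of the simplices:

  0-simplices (7): [v_0], [v_1], [v_2], [v_3], [v_4], [v_5], [v_6]
  1-simplices (18): (18 of them)
  2-simplices (12): (12 of them)

Hence C_0 ≅ Z^7, C_1 ≅ Z^18, C_2 ≅ Z^12.

Boundary ∂_1: C_1 → C_0 is given by ∂[p,q] = [q] − [p]. For instance
  ∂[v_0,v_4] = [v_4] − [v_0].
As a 7×18 matrix over Z this has rank 6, with invariant factors (1,1,1,1,1,1).

The boundary map ∂_2: C_2 → C_1 acts by ∂[p,q,r] = [q,r] − [p,r] + [p,q]. For instance
  ∂[v_0,v_3,v_4] = [v_3,v_4] − [v_0,v_4] + [v_0,v_3],
  ∂[v_0,v_1,v_5] = [v_1,v_5] − [v_0,v_5] + [v_0,v_1].
The 18×12 boundary matrix has rank 12 and Smith normal form diag(1,1,1,1,1,1,1,1,1,1,1,2).

From H_k ≅ ker(∂_k) / im(∂_{k+1}) we obtain:

  H_0: rank C_0 − rank ∂_1 = 7 − 6 = 1, and the invariant factors of ∂_1 are all 1, so H_0 ≅ Z.
  H_1: rank ker ∂_1 − rank ∂_2 = (18 − 6) − 12 = 0, and ∂_2 has invariant factor 2 > 1, so H_1 ≅ Z/2.
  H_2: rank ker ∂_2 − rank ∂_3 = (12 − 12) − 0 = 0, and there is no ∂_3, so H_2 ≅ 0.

H_0 ≅ Z,  H_1 ≅ Z/2,  H_2 = 0.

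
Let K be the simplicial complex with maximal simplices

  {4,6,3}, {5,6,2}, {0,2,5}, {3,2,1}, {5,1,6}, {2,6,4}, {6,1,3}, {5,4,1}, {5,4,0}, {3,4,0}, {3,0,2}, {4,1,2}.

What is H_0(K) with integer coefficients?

H_0 ≅ Z.

We work with the vertex ordering 0 < 1 < 2 < 3 < 4 < 5 < 6. The simplices of K, each written with vertices in increasing order, are:

  0-simplices (7): [0], [1], [2], [3], [4], [5], [6]
  1-simplices (18): [0,2], [0,3], [0,4], [0,5], [1,2], [1,3], [1,4], [1,5], [1,6], [2,3], [2,4], [2,5], [2,6], [3,4], [3,6], [4,5], [4,6], [5,6]
  2-simplices (12): [0,2,3], [0,2,5], [0,3,4], [0,4,5], [1,2,3], [1,2,4], [1,3,6], [1,4,5], [1,5,6], [2,4,6], [2,5,6], [3,4,6]

so the chain groups are C_0 ≅ Z^7, C_1 ≅ Z^18, C_2 ≅ Z^12.

∂_1: C_1 → C_0 sends each edge [p,q] (with p < q) to q − p. For instance
  ∂[1,4] = [4] − [1].
The 7×18 boundary matrix has rank 6 and Smith normal form diag(1,1,1,1,1,1).

Boundary ∂_2: C_2 → C_1 maps a triangle to the signed sum of its edges. For instance
  ∂[0,2,3] = [2,3] − [0,3] + [0,2],
  ∂[3,4,6] = [4,6] − [3,6] + [3,4].
As a 18×12 matrix over Z this has rank 12, with invariant factors (1,1,1,1,1,1,1,1,1,1,1,2).

From H_k ≅ ker(∂_k) / im(∂_{k+1}) we obtain:

  H_0: rank C_0 − rank ∂_1 = 7 − 6 = 1, and the invariant factors of ∂_1 are all 1, so H_0 ≅ Z.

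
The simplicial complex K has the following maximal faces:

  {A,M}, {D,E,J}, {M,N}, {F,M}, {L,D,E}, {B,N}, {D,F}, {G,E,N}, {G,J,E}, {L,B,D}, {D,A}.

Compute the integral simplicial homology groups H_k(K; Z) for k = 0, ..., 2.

H_0 = Z,  H_1 = Z^3,  H_2 = 0.

We work with the vertex ordering A < B < D < E < F < G < J < L < M < N. The simplices of K, each written with vertices in increasing order, are:

  0-simplices (10): A, B, D, E, F, G, J, L, M, N
  1-simplices (17): AD, AM, BD, BL, BN, DE, DF, DJ, DL, EG, EJ, EL, EN, FM, GJ, GN, MN
  2-simplices (5): BDL, DEJ, DEL, EGJ, EGN

giving chain groups C_0 ≅ Z^10, C_1 ≅ Z^17, C_2 ≅ Z^5.

∂_1: C_1 → C_0 maps an edge to its endpoints' difference, ∂[p,q] = q − p. For instance
  ∂DJ = J − D.
The 10×17 boundary matrix has rank 9 and Smith normal form diag(1,1,1,1,1,1,1,1,1).

The boundary map ∂_2: C_2 → C_1 sends each 2-simplex [p,q,r] to [q,r] − [p,r] + [p,q]. For instance
  ∂DEJ = EJ − DJ + DE,
  ∂DEL = EL − DL + DE.
As a 17×5 matrix over Z this has rank 5, with invariant factors (1,1,1,1,1).

Computing H_k = (kernel of ∂_k) / (image of ∂_{k+1}):

  H_0: rank C_0 − rank ∂_1 = 10 − 9 = 1, and the invariant factors of ∂_1 are all 1, so H_0 ≅ Z.
  H_1: rank ker ∂_1 − rank ∂_2 = (17 − 9) − 5 = 3, and the invariant factors of ∂_2 are all 1, so H_1 ≅ Z^3.
  H_2: rank ker ∂_2 − rank ∂_3 = (5 − 5) − 0 = 0, and there is no ∂_3, so H_2 ≅ 0.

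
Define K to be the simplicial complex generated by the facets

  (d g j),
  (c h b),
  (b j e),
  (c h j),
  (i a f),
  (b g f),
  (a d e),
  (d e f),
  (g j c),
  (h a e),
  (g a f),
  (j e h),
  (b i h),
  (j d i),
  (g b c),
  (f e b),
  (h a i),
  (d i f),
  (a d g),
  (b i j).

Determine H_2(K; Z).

Fix the vertex order a < b < c < d < e < f < g < h < i < j and write every simplex with vertices in increasing order. Then dim K = 2 and the simplices of K are:

  0-simplices (10): a, b, c, d, e, f, g, h, i, j
  1-simplices (30): ad, ae, af, ag, ah, ai, bc, be, bf, bg, bh, bi, bj, cg, ch, cj, de, df, dg, di, dj, ef, eh, ej, fg, fi, gj, hi, hj, ij
  2-simplices (20): ade, adg, aeh, afg, afi, ahi, bcg, bch, bef, bej, bfg, bhi, bij, cgj, chj, def, dfi, dgj, dij, ehj

giving chain groups C_0 ≅ Z^10, C_1 ≅ Z^30, C_2 ≅ Z^20.

The boundary map ∂_1: C_1 → C_0 sends each edge [p,q] (with p < q) to q − p.
The resulting 10×30 matrix has rank 9, and its Smith normal form has invariant factors (1,1,1,1,1,1,1,1,1).

∂_2: C_2 → C_1 sends each 2-simplex [p,q,r] to [q,r] − [p,r] + [p,q]. For instance
  ∂dij = ij − dj + di,
  ∂ade = de − ae + ad.
The resulting 30×20 matrix has rank 20, and its Smith normal form has invariant factors (1,1,1,1,1,1,1,1,1,1,1,1,1,1,1,1,1,1,1,2).

Now H_k = ker ∂_k / im ∂_{k+1}, so:

  H_2: rank ker ∂_2 − rank ∂_3 = (20 − 20) − 0 = 0, and there is no ∂_3, so H_2 = 0.

(K is a triangulation of the Klein bottle.)

H_2 ≅ 0.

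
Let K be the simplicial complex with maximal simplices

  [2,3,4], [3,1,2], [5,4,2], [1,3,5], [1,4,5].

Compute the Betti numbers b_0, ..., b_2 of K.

K has 5 vertices, 10 edges, 5 triangles.
rank ∂_0 = 0, rank ∂_1 = 4 ⇒ b_0 = 5 − 0 − 4 = 1; all invariant factors of ∂_1 are 1 so no torsion. So H_0 = Z.
rank ∂_1 = 4, rank ∂_2 = 5 ⇒ b_1 = 10 − 4 − 5 = 1; all invariant factors of ∂_2 are 1 so no torsion. So H_1 = Z.
rank ∂_2 = 5, rank ∂_3 = 0 ⇒ b_2 = 5 − 5 − 0 = 0. So H_2 = 0.

b_0 = 1, b_1 = 1, b_2 = 0.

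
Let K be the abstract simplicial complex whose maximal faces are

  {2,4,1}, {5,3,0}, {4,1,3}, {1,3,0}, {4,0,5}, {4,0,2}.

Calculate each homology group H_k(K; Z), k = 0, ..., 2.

H_0 = Z,  H_1 = Z,  H_2 = 0.

Take the total order 0 < 1 < 2 < 3 < 4 < 5 on the vertex set. Then K (dimension 2) consists of the simplices:

  0-simplices (6): [0], [1], [2], [3], [4], [5]
  1-simplices (12): [0,1], [0,2], [0,3], [0,4], [0,5], [1,2], [1,3], [1,4], [2,4], [3,4], [3,5], [4,5]
  2-simplices (6): [0,1,3], [0,2,4], [0,3,5], [0,4,5], [1,2,4], [1,3,4]

giving chain groups C_0 ≅ Z^6, C_1 ≅ Z^12, C_2 ≅ Z^6.

Boundary ∂_1: C_1 → C_0 is given by ∂[p,q] = [q] − [p]. For instance
  ∂[0,1] = [1] − [0].
This gives a 6×12 integer matrix of rank 5; reducing to Smith normal form yields diagonal entries (1,1,1,1,1).

Boundary ∂_2: C_2 → C_1 acts by ∂[p,q,r] = [q,r] − [p,r] + [p,q]. For instance
  ∂[0,2,4] = [2,4] − [0,4] + [0,2],
  ∂[1,2,4] = [2,4] − [1,4] + [1,2].
As a 12×6 matrix over Z this has rank 6, with invariant factors (1,1,1,1,1,1).

From H_k ≅ ker(∂_k) / im(∂_{k+1}) we obtain:

  H_0: rank C_0 − rank ∂_1 = 6 − 5 = 1, and the invariant factors of ∂_1 are all 1, so H_0 = Z.
  H_1: rank ker ∂_1 − rank ∂_2 = (12 − 5) − 6 = 1, and the invariant factors of ∂_2 are all 1, so H_1 = Z.
  H_2: rank ker ∂_2 − rank ∂_3 = (6 − 6) − 0 = 0, and there is no ∂_3, so H_2 = 0.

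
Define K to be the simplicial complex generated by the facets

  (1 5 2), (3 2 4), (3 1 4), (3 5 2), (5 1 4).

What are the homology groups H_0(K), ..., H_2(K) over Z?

Fix the vertex order 1 < 2 < 3 < 4 < 5 and write every simplex with vertices in increasing order. Then dim K = 2 and the simplices of K are:

  0-simplices (5): [1], [2], [3], [4], [5]
  1-simplices (10): [1,2], [1,3], [1,4], [1,5], [2,3], [2,4], [2,5], [3,4], [3,5], [4,5]
  2-simplices (5): [1,2,5], [1,3,4], [1,4,5], [2,3,4], [2,3,5]

so the chain groups are C_0 ≅ Z^5, C_1 ≅ Z^10, C_2 ≅ Z^5.

The boundary map ∂_1: C_1 → C_0 is given by ∂[p,q] = [q] − [p].
The resulting 5×10 matrix has rank 4, and its Smith normal form has invariant factors (1,1,1,1).

∂_2: C_2 → C_1 maps a triangle to the signed sum of its edges. For instance
  ∂[2,3,4] = [3,4] − [2,4] + [2,3],
  ∂[1,3,4] = [3,4] − [1,4] + [1,3].
As a 10×5 matrix over Z this has rank 5, with invariant factors (1,1,1,1,1).

Now H_k = ker ∂_k / im ∂_{k+1}, so:

  H_0: rank C_0 − rank ∂_1 = 5 − 4 = 1, and the invariant factors of ∂_1 are all 1, so H_0 ≅ Z.
  H_1: rank ker ∂_1 − rank ∂_2 = (10 − 4) − 5 = 1, and the invariant factors of ∂_2 are all 1, so H_1 ≅ Z.
  H_2: rank ker ∂_2 − rank ∂_3 = (5 − 5) − 0 = 0, and there is no ∂_3, so H_2 ≅ 0.

As a check, the Euler characteristic is 5 − 10 + 5 = 0, which agrees with 1 − 1 + 0 = 0.

H_0 ≅ Z,  H_1 ≅ Z,  H_2 = 0.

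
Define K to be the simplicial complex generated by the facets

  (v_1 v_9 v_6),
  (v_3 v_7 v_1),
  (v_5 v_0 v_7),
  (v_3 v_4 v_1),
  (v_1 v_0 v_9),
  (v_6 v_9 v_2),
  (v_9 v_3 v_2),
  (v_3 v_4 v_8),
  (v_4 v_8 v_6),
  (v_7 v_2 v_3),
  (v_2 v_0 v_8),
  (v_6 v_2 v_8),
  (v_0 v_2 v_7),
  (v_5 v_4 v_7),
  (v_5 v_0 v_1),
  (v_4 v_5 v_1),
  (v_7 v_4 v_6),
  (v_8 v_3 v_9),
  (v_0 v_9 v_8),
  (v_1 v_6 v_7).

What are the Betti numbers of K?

Fix the vertex order v_0 < v_1 < v_2 < v_3 < v_4 < v_5 < v_6 < v_7 < v_8 < v_9 and write every simplex with vertices in increasing order. Then dim K = 2 and the simplices of K are:

  0-simplices (10): [v_0], [v_1], [v_2], [v_3], [v_4], [v_5], [v_6], [v_7], [v_8], [v_9]
  1-simplices (30): (30 of them)
  2-simplices (20): (20 of them)

so the chain groups are C_0 ≅ Z^10, C_1 ≅ Z^30, C_2 ≅ Z^20.

Boundary ∂_1: C_1 → C_0 is given by ∂[p,q] = [q] − [p]. For instance
  ∂[v_1,v_5] = [v_5] − [v_1].
As a 10×30 matrix over Z this has rank 9, with invariant factors (1,1,1,1,1,1,1,1,1).

The boundary map ∂_2: C_2 → C_1 acts by ∂[p,q,r] = [q,r] − [p,r] + [p,q]. For instance
  ∂[v_0,v_2,v_7] = [v_2,v_7] − [v_0,v_7] + [v_0,v_2],
  ∂[v_4,v_6,v_8] = [v_6,v_8] − [v_4,v_8] + [v_4,v_6].
This gives a 30×20 integer matrix of rank 20; reducing to Smith normal form yields diagonal entries (1,1,1,1,1,1,1,1,1,1,1,1,1,1,1,1,1,1,1,2).

From H_k ≅ ker(∂_k) / im(∂_{k+1}) we obtain:

  H_0: rank C_0 − rank ∂_1 = 10 − 9 = 1, and the invariant factors of ∂_1 are all 1, so H_0 ≅ Z.
  H_1: rank ker ∂_1 − rank ∂_2 = (30 − 9) − 20 = 1, and ∂_2 has invariant factor 2 > 1, so H_1 ≅ Z ⊕ Z/2.
  H_2: rank ker ∂_2 − rank ∂_3 = (20 − 20) − 0 = 0, and there is no ∂_3, so H_2 ≅ 0.

As a check, the Euler characteristic is 10 − 30 + 20 = 0, which agrees with 1 − 1 + 0 = 0.
(K is a triangulation of the Klein bottle.)

Hence the Betti numbers are b_0 = 1, b_1 = 1, b_2 = 0.

b_0 = 1, b_1 = 1, b_2 = 0.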